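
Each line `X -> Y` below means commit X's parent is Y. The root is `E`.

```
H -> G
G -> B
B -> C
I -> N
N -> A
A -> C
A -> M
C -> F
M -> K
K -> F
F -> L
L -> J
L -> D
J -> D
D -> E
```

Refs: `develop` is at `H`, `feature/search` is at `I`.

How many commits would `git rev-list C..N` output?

4

Reachable from N: {A, C, D, E, F, J, K, L, M, N}.
Reachable from C: {C, D, E, F, J, L}.
In N's history but not C's: {A, K, M, N} — 4 commits.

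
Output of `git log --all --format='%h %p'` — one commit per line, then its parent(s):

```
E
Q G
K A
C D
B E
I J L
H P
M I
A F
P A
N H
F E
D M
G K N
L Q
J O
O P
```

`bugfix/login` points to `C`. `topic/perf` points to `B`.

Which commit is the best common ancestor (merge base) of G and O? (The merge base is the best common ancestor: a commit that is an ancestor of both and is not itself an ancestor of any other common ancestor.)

P

Ancestors of G: {A, E, F, G, H, K, N, P}.
Ancestors of O: {A, E, F, O, P}.
Common ancestors: {A, E, F, P}.
Among these, P is not an ancestor of any other common ancestor — it is the merge base.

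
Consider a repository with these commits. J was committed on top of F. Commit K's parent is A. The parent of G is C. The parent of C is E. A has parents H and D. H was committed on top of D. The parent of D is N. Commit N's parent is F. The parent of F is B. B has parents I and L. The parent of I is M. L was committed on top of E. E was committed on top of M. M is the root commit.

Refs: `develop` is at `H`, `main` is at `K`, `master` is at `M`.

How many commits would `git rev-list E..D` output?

Reachable from D: {B, D, E, F, I, L, M, N}.
Reachable from E: {E, M}.
In D's history but not E's: {B, D, F, I, L, N} — 6 commits.

6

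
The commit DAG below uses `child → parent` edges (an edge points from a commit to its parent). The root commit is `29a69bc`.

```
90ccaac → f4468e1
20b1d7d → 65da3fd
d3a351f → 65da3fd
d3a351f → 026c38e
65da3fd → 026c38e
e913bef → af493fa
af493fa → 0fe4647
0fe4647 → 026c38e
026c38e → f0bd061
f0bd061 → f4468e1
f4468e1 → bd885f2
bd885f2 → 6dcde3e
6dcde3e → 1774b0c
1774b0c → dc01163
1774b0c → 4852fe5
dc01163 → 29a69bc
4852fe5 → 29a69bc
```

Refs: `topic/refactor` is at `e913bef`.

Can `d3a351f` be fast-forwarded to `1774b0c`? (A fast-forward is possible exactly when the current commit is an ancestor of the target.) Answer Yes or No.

No

A fast-forward from d3a351f to 1774b0c is possible iff d3a351f is an ancestor of 1774b0c.
Ancestors of 1774b0c: {1774b0c, 29a69bc, 4852fe5, dc01163}.
d3a351f is not among them, so fast-forward is not possible.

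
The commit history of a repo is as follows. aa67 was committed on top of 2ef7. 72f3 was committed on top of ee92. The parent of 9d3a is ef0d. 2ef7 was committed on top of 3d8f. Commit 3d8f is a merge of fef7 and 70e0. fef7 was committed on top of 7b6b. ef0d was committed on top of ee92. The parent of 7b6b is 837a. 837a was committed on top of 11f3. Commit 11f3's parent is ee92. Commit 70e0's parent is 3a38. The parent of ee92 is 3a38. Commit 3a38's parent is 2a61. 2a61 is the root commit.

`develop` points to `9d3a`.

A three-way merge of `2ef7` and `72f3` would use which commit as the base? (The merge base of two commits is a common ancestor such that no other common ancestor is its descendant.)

ee92

Ancestors of 2ef7: {11f3, 2a61, 2ef7, 3a38, 3d8f, 70e0, 7b6b, 837a, ee92, fef7}.
Ancestors of 72f3: {2a61, 3a38, 72f3, ee92}.
Common ancestors: {2a61, 3a38, ee92}.
Among these, ee92 is not an ancestor of any other common ancestor — it is the merge base.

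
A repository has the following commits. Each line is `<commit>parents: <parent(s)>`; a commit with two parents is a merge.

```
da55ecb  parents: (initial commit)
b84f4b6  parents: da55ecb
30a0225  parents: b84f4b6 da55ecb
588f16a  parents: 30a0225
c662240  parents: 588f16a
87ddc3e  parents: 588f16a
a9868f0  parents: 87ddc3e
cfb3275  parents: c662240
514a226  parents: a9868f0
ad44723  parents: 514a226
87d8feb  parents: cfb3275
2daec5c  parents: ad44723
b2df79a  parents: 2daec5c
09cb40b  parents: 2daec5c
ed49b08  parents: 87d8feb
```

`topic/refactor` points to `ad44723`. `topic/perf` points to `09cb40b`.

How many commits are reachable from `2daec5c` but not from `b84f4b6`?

7

Reachable from 2daec5c: {2daec5c, 30a0225, 514a226, 588f16a, 87ddc3e, a9868f0, ad44723, b84f4b6, da55ecb}.
Reachable from b84f4b6: {b84f4b6, da55ecb}.
In 2daec5c's history but not b84f4b6's: {2daec5c, 30a0225, 514a226, 588f16a, 87ddc3e, a9868f0, ad44723} — 7 commits.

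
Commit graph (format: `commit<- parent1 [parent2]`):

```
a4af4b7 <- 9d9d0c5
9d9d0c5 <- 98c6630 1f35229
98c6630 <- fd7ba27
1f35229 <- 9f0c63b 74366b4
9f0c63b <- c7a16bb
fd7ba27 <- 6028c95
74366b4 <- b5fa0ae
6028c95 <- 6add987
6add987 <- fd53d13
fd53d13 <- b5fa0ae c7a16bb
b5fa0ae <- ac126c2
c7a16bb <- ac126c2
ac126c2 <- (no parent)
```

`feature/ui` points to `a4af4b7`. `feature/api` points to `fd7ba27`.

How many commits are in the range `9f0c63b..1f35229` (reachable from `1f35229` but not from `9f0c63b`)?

Reachable from 1f35229: {1f35229, 74366b4, 9f0c63b, ac126c2, b5fa0ae, c7a16bb}.
Reachable from 9f0c63b: {9f0c63b, ac126c2, c7a16bb}.
In 1f35229's history but not 9f0c63b's: {1f35229, 74366b4, b5fa0ae} — 3 commits.

3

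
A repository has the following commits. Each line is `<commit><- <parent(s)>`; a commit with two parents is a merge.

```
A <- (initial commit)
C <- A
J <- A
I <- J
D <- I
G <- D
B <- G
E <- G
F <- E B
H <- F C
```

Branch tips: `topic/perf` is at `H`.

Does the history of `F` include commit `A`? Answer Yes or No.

Ancestors of F (commits reachable by following parents): {A, B, D, E, F, G, I, J}.
A is in that set, so it is an ancestor of F.

Yes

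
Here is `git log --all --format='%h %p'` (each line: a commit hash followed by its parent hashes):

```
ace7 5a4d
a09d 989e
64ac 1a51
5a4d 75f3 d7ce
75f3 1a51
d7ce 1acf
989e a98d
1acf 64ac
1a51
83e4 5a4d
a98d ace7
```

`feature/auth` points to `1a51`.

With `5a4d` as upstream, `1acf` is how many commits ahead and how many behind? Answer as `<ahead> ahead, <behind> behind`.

Reachable from 1acf: {1a51, 1acf, 64ac}.
Reachable from 5a4d: {1a51, 1acf, 5a4d, 64ac, 75f3, d7ce}.
Only in 1acf's history (ahead): {} — 0.
Only in 5a4d's history (behind): {5a4d, 75f3, d7ce} — 3.

0 ahead, 3 behind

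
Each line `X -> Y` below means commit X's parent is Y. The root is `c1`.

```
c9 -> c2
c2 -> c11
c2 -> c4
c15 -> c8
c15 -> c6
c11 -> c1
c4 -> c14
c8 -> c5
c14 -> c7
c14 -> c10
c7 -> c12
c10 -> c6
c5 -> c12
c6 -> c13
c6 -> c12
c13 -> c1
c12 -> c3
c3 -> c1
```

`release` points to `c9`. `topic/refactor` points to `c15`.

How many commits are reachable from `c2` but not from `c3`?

Reachable from c2: {c1, c10, c11, c12, c13, c14, c2, c3, c4, c6, c7}.
Reachable from c3: {c1, c3}.
In c2's history but not c3's: {c10, c11, c12, c13, c14, c2, c4, c6, c7} — 9 commits.

9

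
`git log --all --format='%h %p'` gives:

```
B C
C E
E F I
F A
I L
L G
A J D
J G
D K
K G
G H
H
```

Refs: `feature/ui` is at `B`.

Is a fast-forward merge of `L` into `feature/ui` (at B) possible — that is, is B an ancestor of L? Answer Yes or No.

No

A fast-forward from B to L is possible iff B is an ancestor of L.
Ancestors of L: {G, H, L}.
B is not among them, so fast-forward is not possible.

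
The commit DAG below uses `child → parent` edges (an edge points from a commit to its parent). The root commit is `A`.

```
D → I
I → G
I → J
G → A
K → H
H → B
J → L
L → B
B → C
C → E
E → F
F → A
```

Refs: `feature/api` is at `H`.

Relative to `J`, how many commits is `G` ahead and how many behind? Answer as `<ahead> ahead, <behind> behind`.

Reachable from G: {A, G}.
Reachable from J: {A, B, C, E, F, J, L}.
Only in G's history (ahead): {G} — 1.
Only in J's history (behind): {B, C, E, F, J, L} — 6.

1 ahead, 6 behind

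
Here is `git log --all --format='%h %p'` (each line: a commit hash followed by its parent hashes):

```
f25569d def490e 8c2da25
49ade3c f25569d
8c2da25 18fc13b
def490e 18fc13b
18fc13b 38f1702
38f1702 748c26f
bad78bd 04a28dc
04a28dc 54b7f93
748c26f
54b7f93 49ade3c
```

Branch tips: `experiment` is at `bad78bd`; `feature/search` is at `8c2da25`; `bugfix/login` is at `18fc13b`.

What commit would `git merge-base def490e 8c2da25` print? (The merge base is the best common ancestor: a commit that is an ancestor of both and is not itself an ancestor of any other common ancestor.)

Ancestors of def490e: {18fc13b, 38f1702, 748c26f, def490e}.
Ancestors of 8c2da25: {18fc13b, 38f1702, 748c26f, 8c2da25}.
Common ancestors: {18fc13b, 38f1702, 748c26f}.
Among these, 18fc13b is not an ancestor of any other common ancestor — it is the merge base.

18fc13b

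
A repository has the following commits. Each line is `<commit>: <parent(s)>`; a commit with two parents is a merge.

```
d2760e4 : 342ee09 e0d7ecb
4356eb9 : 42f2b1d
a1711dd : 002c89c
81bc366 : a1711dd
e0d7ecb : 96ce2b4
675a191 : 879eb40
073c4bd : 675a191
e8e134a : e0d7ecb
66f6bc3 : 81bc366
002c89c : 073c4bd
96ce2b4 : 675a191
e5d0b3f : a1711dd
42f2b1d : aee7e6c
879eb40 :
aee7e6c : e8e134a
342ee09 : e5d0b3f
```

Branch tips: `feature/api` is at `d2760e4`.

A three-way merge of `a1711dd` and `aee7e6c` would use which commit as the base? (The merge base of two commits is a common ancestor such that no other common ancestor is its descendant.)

675a191

Ancestors of a1711dd: {002c89c, 073c4bd, 675a191, 879eb40, a1711dd}.
Ancestors of aee7e6c: {675a191, 879eb40, 96ce2b4, aee7e6c, e0d7ecb, e8e134a}.
Common ancestors: {675a191, 879eb40}.
Among these, 675a191 is not an ancestor of any other common ancestor — it is the merge base.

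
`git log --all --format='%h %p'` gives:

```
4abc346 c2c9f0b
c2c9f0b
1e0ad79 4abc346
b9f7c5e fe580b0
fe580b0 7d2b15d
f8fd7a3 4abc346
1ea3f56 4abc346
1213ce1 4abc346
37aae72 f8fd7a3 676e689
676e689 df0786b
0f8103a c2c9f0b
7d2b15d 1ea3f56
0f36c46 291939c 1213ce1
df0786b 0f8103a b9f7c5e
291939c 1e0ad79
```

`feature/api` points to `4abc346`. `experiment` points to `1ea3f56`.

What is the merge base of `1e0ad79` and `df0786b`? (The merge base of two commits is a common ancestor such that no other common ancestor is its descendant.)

4abc346

Ancestors of 1e0ad79: {1e0ad79, 4abc346, c2c9f0b}.
Ancestors of df0786b: {0f8103a, 1ea3f56, 4abc346, 7d2b15d, b9f7c5e, c2c9f0b, df0786b, fe580b0}.
Common ancestors: {4abc346, c2c9f0b}.
Among these, 4abc346 is not an ancestor of any other common ancestor — it is the merge base.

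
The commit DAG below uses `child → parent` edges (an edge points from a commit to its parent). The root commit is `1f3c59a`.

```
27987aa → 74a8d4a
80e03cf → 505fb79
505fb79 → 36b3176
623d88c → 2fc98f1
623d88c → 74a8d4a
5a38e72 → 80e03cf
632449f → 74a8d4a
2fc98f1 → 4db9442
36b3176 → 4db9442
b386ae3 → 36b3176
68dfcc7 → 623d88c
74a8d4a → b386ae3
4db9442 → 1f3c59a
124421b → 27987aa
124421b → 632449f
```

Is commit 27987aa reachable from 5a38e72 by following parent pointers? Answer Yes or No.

No

Ancestors of 5a38e72: {1f3c59a, 36b3176, 4db9442, 505fb79, 5a38e72, 80e03cf}.
27987aa is not in that set, so it is not an ancestor of 5a38e72.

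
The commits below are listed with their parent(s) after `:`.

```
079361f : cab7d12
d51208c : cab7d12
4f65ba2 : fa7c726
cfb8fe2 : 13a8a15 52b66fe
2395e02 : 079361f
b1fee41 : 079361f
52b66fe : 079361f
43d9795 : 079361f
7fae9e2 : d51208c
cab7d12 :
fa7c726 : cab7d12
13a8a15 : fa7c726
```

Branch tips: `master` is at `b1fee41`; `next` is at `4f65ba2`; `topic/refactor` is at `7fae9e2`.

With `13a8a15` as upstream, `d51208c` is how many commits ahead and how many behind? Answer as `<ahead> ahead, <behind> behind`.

Reachable from d51208c: {cab7d12, d51208c}.
Reachable from 13a8a15: {13a8a15, cab7d12, fa7c726}.
Only in d51208c's history (ahead): {d51208c} — 1.
Only in 13a8a15's history (behind): {13a8a15, fa7c726} — 2.

1 ahead, 2 behind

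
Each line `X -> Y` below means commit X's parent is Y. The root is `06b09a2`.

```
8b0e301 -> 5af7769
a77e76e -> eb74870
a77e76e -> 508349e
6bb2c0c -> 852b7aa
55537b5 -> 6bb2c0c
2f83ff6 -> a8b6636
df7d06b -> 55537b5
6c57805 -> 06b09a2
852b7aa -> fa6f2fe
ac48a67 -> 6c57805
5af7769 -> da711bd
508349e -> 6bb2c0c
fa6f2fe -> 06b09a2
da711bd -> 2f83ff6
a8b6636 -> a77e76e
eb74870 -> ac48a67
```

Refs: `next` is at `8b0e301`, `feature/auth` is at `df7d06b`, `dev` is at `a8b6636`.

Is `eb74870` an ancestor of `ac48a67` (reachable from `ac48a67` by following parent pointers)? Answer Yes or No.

Ancestors of ac48a67: {06b09a2, 6c57805, ac48a67}.
eb74870 is not in that set, so it is not an ancestor of ac48a67.

No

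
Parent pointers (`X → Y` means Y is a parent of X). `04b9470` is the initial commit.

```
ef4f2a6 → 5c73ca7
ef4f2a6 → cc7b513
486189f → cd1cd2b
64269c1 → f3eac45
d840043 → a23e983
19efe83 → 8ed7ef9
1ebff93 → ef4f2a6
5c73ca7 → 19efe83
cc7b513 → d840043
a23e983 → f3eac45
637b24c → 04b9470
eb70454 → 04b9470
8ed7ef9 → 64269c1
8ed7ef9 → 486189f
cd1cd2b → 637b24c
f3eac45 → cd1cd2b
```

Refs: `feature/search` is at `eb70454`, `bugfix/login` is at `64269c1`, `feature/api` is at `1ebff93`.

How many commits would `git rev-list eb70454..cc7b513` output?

6

Reachable from cc7b513: {04b9470, 637b24c, a23e983, cc7b513, cd1cd2b, d840043, f3eac45}.
Reachable from eb70454: {04b9470, eb70454}.
In cc7b513's history but not eb70454's: {637b24c, a23e983, cc7b513, cd1cd2b, d840043, f3eac45} — 6 commits.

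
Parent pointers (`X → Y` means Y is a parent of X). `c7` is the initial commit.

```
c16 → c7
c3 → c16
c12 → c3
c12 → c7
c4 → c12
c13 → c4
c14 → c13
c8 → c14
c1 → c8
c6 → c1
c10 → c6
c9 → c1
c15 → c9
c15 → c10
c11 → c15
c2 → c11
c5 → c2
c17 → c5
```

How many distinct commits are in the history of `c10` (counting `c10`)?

Walking parent pointers from c10: reachable set = {c1, c10, c12, c13, c14, c16, c3, c4, c6, c7, c8}.
That is 11 commits.

11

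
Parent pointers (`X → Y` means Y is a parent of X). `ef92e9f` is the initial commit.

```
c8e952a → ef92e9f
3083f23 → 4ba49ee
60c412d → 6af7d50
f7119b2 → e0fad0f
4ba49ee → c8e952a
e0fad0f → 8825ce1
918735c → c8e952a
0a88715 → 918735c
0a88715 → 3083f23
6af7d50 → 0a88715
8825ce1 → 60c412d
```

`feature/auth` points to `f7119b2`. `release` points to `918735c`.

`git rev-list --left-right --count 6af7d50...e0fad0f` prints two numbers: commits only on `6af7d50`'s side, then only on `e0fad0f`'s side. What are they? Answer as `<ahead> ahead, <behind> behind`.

0 ahead, 3 behind

Reachable from 6af7d50: {0a88715, 3083f23, 4ba49ee, 6af7d50, 918735c, c8e952a, ef92e9f}.
Reachable from e0fad0f: {0a88715, 3083f23, 4ba49ee, 60c412d, 6af7d50, 8825ce1, 918735c, c8e952a, e0fad0f, ef92e9f}.
Only in 6af7d50's history (ahead): {} — 0.
Only in e0fad0f's history (behind): {60c412d, 8825ce1, e0fad0f} — 3.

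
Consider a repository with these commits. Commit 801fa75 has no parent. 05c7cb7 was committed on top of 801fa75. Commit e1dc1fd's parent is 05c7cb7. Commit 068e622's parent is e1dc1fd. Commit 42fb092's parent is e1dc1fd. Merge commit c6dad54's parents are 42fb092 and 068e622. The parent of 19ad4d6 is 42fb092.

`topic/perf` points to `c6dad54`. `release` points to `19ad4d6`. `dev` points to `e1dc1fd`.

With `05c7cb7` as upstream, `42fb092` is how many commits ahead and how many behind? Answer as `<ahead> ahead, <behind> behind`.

2 ahead, 0 behind

Reachable from 42fb092: {05c7cb7, 42fb092, 801fa75, e1dc1fd}.
Reachable from 05c7cb7: {05c7cb7, 801fa75}.
Only in 42fb092's history (ahead): {42fb092, e1dc1fd} — 2.
Only in 05c7cb7's history (behind): {} — 0.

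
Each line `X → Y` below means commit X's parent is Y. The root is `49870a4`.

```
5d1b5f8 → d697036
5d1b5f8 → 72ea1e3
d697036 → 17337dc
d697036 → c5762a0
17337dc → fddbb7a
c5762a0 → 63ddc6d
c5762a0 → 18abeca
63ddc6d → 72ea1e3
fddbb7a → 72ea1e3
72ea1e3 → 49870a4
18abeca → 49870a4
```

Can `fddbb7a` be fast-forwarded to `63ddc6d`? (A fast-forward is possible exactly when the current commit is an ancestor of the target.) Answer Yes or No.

A fast-forward from fddbb7a to 63ddc6d is possible iff fddbb7a is an ancestor of 63ddc6d.
Ancestors of 63ddc6d: {49870a4, 63ddc6d, 72ea1e3}.
fddbb7a is not among them, so fast-forward is not possible.

No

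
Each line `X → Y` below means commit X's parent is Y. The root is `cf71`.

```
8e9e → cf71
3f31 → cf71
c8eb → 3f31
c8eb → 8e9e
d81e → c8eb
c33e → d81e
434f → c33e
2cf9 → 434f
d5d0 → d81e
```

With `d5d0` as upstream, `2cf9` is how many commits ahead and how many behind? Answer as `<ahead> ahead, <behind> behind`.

Reachable from 2cf9: {2cf9, 3f31, 434f, 8e9e, c33e, c8eb, cf71, d81e}.
Reachable from d5d0: {3f31, 8e9e, c8eb, cf71, d5d0, d81e}.
Only in 2cf9's history (ahead): {2cf9, 434f, c33e} — 3.
Only in d5d0's history (behind): {d5d0} — 1.

3 ahead, 1 behind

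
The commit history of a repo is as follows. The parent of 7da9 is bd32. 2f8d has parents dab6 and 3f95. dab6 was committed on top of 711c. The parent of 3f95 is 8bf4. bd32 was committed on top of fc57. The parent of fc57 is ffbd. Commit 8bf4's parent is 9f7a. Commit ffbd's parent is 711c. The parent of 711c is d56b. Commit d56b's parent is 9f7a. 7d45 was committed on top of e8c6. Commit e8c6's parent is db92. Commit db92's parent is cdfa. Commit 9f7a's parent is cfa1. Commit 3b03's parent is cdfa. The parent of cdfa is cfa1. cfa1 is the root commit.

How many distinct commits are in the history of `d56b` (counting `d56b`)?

Walking parent pointers from d56b: reachable set = {9f7a, cfa1, d56b}.
That is 3 commits.

3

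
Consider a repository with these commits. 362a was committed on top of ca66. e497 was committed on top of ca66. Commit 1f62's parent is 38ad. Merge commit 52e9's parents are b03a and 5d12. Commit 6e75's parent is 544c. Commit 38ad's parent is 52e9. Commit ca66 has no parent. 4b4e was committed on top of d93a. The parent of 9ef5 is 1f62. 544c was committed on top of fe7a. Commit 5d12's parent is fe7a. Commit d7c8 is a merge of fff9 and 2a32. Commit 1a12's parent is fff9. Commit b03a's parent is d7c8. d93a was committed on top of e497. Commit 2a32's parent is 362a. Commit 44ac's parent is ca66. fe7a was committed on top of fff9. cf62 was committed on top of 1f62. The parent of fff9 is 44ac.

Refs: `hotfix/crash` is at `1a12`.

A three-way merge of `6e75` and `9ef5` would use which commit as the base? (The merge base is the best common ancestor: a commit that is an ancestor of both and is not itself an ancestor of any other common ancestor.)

Ancestors of 6e75: {44ac, 544c, 6e75, ca66, fe7a, fff9}.
Ancestors of 9ef5: {1f62, 2a32, 362a, 38ad, 44ac, 52e9, 5d12, 9ef5, b03a, ca66, d7c8, fe7a, fff9}.
Common ancestors: {44ac, ca66, fe7a, fff9}.
Among these, fe7a is not an ancestor of any other common ancestor — it is the merge base.

fe7a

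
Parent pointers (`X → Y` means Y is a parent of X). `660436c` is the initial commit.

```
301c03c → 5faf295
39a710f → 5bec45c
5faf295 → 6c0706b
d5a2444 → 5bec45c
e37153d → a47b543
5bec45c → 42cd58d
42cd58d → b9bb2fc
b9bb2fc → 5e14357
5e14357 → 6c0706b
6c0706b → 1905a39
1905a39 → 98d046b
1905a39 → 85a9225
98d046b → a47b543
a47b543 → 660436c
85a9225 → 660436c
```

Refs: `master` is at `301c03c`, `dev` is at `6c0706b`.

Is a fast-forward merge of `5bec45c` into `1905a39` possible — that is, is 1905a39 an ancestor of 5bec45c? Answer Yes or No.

A fast-forward from 1905a39 to 5bec45c is possible iff 1905a39 is an ancestor of 5bec45c.
Ancestors of 5bec45c: {1905a39, 42cd58d, 5bec45c, 5e14357, 660436c, 6c0706b, 85a9225, 98d046b, a47b543, b9bb2fc}.
1905a39 is among them, so fast-forward is possible.

Yes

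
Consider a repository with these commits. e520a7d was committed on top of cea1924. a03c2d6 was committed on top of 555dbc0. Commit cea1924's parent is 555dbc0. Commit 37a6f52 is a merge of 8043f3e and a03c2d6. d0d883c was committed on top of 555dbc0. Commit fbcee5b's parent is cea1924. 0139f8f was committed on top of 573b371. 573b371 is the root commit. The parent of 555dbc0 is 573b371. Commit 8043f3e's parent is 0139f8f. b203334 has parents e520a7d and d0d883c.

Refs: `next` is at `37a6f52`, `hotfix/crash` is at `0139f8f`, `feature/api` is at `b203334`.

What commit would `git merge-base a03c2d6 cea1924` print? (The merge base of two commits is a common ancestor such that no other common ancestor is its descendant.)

Ancestors of a03c2d6: {555dbc0, 573b371, a03c2d6}.
Ancestors of cea1924: {555dbc0, 573b371, cea1924}.
Common ancestors: {555dbc0, 573b371}.
Among these, 555dbc0 is not an ancestor of any other common ancestor — it is the merge base.

555dbc0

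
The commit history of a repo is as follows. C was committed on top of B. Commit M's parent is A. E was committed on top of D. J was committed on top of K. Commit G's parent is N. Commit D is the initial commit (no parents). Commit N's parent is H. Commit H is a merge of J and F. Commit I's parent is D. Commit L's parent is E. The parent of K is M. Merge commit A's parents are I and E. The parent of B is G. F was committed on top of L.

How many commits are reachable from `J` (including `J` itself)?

7

Walking parent pointers from J: reachable set = {A, D, E, I, J, K, M}.
That is 7 commits.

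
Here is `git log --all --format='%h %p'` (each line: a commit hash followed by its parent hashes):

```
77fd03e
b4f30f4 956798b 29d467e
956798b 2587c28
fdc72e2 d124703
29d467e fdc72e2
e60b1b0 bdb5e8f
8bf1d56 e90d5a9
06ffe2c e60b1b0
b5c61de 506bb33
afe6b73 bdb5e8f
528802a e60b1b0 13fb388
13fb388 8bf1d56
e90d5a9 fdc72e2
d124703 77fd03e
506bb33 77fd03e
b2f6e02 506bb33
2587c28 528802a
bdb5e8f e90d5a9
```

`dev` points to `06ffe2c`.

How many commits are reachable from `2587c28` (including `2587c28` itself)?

Walking parent pointers from 2587c28: reachable set = {13fb388, 2587c28, 528802a, 77fd03e, 8bf1d56, bdb5e8f, d124703, e60b1b0, e90d5a9, fdc72e2}.
That is 10 commits.

10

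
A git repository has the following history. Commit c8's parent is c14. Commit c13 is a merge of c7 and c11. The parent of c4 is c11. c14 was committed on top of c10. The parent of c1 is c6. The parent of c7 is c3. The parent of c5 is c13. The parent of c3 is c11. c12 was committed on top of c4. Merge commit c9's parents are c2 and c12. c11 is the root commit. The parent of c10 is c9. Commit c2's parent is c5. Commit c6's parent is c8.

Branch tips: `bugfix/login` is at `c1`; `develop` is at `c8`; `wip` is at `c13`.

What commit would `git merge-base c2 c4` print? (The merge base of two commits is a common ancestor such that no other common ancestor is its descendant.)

c11

Ancestors of c2: {c11, c13, c2, c3, c5, c7}.
Ancestors of c4: {c11, c4}.
Common ancestors: {c11}.
The only common ancestor is c11, so it is the merge base.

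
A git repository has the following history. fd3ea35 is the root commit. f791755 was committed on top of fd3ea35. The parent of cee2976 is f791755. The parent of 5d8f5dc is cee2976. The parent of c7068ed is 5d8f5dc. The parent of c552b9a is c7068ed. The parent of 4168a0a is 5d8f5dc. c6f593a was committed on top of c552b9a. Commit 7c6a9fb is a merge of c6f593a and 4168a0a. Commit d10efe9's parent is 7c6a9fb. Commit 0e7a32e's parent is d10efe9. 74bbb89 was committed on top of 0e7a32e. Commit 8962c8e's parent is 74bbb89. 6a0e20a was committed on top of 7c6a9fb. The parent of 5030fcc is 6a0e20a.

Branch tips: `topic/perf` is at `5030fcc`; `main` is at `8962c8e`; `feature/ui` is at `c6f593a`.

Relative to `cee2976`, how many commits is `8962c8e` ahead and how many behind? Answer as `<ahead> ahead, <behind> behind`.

Reachable from 8962c8e: {0e7a32e, 4168a0a, 5d8f5dc, 74bbb89, 7c6a9fb, 8962c8e, c552b9a, c6f593a, c7068ed, cee2976, d10efe9, f791755, fd3ea35}.
Reachable from cee2976: {cee2976, f791755, fd3ea35}.
Only in 8962c8e's history (ahead): {0e7a32e, 4168a0a, 5d8f5dc, 74bbb89, 7c6a9fb, 8962c8e, c552b9a, c6f593a, c7068ed, d10efe9} — 10.
Only in cee2976's history (behind): {} — 0.

10 ahead, 0 behind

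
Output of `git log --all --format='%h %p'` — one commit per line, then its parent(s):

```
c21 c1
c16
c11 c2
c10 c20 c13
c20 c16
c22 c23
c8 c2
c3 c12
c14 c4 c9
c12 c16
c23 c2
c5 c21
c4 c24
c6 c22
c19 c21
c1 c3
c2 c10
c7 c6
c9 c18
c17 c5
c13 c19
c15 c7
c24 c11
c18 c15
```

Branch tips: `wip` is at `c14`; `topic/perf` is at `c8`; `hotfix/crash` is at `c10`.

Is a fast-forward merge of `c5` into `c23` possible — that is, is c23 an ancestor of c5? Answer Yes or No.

No

A fast-forward from c23 to c5 is possible iff c23 is an ancestor of c5.
Ancestors of c5: {c1, c12, c16, c21, c3, c5}.
c23 is not among them, so fast-forward is not possible.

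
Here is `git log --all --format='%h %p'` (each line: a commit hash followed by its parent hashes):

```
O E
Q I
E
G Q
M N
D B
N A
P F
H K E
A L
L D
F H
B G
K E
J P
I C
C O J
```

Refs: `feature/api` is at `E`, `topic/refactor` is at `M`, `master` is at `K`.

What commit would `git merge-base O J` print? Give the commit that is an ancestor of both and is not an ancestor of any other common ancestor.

E

Ancestors of O: {E, O}.
Ancestors of J: {E, F, H, J, K, P}.
Common ancestors: {E}.
The only common ancestor is E, so it is the merge base.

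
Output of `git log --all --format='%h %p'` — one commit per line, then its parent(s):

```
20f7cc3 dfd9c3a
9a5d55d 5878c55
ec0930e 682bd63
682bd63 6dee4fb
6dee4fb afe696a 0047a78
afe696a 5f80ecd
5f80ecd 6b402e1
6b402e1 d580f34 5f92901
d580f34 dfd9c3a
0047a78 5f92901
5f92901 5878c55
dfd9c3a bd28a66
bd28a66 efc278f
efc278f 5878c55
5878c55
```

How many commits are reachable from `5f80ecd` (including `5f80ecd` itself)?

Walking parent pointers from 5f80ecd: reachable set = {5878c55, 5f80ecd, 5f92901, 6b402e1, bd28a66, d580f34, dfd9c3a, efc278f}.
That is 8 commits.

8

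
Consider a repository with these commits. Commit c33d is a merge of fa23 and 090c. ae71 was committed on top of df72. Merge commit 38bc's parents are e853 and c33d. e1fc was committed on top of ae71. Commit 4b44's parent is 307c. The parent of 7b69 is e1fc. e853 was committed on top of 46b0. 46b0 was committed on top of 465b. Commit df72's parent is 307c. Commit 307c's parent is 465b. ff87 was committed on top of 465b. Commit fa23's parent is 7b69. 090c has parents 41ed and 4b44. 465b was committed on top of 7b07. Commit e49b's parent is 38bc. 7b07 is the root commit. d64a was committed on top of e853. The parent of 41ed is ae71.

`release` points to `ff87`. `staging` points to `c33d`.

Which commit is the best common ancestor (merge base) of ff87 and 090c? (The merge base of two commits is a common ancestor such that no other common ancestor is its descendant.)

465b

Ancestors of ff87: {465b, 7b07, ff87}.
Ancestors of 090c: {090c, 307c, 41ed, 465b, 4b44, 7b07, ae71, df72}.
Common ancestors: {465b, 7b07}.
Among these, 465b is not an ancestor of any other common ancestor — it is the merge base.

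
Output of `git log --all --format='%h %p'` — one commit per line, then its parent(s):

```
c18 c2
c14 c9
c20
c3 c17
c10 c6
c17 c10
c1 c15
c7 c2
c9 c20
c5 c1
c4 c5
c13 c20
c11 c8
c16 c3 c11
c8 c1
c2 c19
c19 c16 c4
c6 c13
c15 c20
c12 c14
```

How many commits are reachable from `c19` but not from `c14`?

Reachable from c19: {c1, c10, c11, c13, c15, c16, c17, c19, c20, c3, c4, c5, c6, c8}.
Reachable from c14: {c14, c20, c9}.
In c19's history but not c14's: {c1, c10, c11, c13, c15, c16, c17, c19, c3, c4, c5, c6, c8} — 13 commits.

13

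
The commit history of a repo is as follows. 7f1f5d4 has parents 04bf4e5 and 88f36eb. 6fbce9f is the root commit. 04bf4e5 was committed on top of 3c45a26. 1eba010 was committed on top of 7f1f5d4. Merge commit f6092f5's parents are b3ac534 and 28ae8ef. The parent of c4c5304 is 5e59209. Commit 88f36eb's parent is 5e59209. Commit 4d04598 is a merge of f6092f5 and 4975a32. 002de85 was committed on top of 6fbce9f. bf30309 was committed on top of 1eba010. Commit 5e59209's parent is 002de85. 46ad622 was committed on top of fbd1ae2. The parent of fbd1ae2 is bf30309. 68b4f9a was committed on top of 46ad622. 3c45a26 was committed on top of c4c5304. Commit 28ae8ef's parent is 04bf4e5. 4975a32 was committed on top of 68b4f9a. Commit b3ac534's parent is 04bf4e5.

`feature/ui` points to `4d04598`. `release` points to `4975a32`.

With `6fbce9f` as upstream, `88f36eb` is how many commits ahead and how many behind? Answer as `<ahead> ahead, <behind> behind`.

3 ahead, 0 behind

Reachable from 88f36eb: {002de85, 5e59209, 6fbce9f, 88f36eb}.
Reachable from 6fbce9f: {6fbce9f}.
Only in 88f36eb's history (ahead): {002de85, 5e59209, 88f36eb} — 3.
Only in 6fbce9f's history (behind): {} — 0.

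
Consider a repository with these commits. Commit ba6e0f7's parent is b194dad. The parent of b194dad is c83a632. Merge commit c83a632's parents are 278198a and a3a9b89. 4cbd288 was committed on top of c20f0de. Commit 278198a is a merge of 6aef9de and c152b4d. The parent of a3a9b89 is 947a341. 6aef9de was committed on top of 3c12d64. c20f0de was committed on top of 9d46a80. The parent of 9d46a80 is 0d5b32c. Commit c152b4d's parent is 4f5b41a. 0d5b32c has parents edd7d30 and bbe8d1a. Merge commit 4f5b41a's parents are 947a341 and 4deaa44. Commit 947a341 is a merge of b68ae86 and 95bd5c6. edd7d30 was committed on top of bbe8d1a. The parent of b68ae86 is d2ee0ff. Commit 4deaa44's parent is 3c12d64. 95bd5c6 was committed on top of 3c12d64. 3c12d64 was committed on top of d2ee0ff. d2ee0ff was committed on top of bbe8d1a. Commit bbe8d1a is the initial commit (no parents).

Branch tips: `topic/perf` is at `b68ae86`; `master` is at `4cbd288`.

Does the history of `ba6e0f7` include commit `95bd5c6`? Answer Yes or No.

Yes

Ancestors of ba6e0f7 (commits reachable by following parents): {278198a, 3c12d64, 4deaa44, 4f5b41a, 6aef9de, 947a341, 95bd5c6, a3a9b89, b194dad, b68ae86, ba6e0f7, bbe8d1a, c152b4d, c83a632, d2ee0ff}.
95bd5c6 is in that set, so it is an ancestor of ba6e0f7.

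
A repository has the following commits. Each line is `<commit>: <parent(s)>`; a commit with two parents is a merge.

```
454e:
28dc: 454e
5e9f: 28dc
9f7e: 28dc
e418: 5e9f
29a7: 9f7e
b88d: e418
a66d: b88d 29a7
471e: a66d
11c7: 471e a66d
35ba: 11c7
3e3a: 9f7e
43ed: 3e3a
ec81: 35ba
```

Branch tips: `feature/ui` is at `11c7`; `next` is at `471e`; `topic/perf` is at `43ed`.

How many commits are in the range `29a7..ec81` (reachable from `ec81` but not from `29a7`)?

8

Reachable from ec81: {11c7, 28dc, 29a7, 35ba, 454e, 471e, 5e9f, 9f7e, a66d, b88d, e418, ec81}.
Reachable from 29a7: {28dc, 29a7, 454e, 9f7e}.
In ec81's history but not 29a7's: {11c7, 35ba, 471e, 5e9f, a66d, b88d, e418, ec81} — 8 commits.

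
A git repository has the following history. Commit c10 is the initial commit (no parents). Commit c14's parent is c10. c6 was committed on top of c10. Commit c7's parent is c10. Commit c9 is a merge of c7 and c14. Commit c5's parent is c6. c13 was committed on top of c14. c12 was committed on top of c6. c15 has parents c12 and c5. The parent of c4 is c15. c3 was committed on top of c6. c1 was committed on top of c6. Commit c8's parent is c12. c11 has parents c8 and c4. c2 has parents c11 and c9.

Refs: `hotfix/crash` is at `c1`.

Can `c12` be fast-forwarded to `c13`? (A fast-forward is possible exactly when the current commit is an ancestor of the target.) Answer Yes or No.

No

A fast-forward from c12 to c13 is possible iff c12 is an ancestor of c13.
Ancestors of c13: {c10, c13, c14}.
c12 is not among them, so fast-forward is not possible.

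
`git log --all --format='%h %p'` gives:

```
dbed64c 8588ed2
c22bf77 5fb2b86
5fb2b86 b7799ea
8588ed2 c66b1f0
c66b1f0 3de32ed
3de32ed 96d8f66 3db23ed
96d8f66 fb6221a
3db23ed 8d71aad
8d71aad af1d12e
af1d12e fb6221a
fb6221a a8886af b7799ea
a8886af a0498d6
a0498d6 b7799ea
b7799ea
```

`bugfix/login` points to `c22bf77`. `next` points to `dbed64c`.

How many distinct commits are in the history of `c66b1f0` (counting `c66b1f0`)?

10

Walking parent pointers from c66b1f0: reachable set = {3db23ed, 3de32ed, 8d71aad, 96d8f66, a0498d6, a8886af, af1d12e, b7799ea, c66b1f0, fb6221a}.
That is 10 commits.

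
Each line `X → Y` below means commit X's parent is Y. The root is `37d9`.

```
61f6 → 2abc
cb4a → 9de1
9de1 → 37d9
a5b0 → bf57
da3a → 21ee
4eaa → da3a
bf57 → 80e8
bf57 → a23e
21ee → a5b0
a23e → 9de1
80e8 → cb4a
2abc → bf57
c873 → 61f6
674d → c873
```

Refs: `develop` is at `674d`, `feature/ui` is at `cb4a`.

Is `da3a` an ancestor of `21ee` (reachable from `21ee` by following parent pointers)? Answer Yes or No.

Ancestors of 21ee: {21ee, 37d9, 80e8, 9de1, a23e, a5b0, bf57, cb4a}.
da3a is not in that set, so it is not an ancestor of 21ee.

No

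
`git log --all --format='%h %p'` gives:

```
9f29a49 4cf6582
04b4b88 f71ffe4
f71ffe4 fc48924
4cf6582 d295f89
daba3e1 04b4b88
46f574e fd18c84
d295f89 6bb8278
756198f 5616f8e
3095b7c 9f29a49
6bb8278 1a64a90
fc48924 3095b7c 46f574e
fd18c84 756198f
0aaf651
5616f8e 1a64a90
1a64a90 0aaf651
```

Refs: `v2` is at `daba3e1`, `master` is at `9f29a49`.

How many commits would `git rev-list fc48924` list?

12

Walking parent pointers from fc48924: reachable set = {0aaf651, 1a64a90, 3095b7c, 46f574e, 4cf6582, 5616f8e, 6bb8278, 756198f, 9f29a49, d295f89, fc48924, fd18c84}.
That is 12 commits.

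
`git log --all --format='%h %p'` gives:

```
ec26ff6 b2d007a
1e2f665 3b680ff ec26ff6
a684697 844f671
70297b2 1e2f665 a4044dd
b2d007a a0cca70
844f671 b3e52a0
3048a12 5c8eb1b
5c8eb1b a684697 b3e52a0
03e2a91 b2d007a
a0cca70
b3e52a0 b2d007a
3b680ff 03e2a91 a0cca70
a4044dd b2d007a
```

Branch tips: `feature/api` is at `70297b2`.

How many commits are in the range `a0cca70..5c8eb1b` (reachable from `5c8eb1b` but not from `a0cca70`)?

5

Reachable from 5c8eb1b: {5c8eb1b, 844f671, a0cca70, a684697, b2d007a, b3e52a0}.
Reachable from a0cca70: {a0cca70}.
In 5c8eb1b's history but not a0cca70's: {5c8eb1b, 844f671, a684697, b2d007a, b3e52a0} — 5 commits.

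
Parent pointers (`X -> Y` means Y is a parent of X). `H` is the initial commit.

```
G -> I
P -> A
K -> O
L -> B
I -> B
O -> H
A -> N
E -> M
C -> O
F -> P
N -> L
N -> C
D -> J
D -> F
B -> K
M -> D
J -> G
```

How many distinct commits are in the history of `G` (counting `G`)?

Walking parent pointers from G: reachable set = {B, G, H, I, K, O}.
That is 6 commits.

6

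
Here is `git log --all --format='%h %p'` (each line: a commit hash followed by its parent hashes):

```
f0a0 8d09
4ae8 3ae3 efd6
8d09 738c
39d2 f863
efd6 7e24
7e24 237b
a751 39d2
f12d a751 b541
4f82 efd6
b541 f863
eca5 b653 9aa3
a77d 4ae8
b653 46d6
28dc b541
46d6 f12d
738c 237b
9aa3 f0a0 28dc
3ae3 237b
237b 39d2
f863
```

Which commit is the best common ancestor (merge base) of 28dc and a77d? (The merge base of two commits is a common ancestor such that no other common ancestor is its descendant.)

Ancestors of 28dc: {28dc, b541, f863}.
Ancestors of a77d: {237b, 39d2, 3ae3, 4ae8, 7e24, a77d, efd6, f863}.
Common ancestors: {f863}.
The only common ancestor is f863, so it is the merge base.

f863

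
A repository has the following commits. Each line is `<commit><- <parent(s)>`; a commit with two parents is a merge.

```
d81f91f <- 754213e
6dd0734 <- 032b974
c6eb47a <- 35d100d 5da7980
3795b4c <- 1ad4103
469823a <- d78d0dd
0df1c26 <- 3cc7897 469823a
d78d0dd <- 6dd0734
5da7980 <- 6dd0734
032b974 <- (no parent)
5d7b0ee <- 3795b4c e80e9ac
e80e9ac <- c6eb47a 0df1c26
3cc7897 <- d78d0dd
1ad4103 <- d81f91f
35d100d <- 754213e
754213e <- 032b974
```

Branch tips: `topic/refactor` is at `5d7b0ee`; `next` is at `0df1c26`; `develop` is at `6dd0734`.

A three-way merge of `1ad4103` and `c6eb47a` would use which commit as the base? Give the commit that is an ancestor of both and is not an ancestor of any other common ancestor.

754213e

Ancestors of 1ad4103: {032b974, 1ad4103, 754213e, d81f91f}.
Ancestors of c6eb47a: {032b974, 35d100d, 5da7980, 6dd0734, 754213e, c6eb47a}.
Common ancestors: {032b974, 754213e}.
Among these, 754213e is not an ancestor of any other common ancestor — it is the merge base.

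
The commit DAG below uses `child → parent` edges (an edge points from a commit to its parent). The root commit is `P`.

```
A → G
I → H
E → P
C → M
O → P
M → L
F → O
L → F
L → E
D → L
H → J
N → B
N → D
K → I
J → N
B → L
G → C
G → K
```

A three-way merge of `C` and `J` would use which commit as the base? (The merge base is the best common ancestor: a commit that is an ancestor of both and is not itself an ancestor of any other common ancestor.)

Ancestors of C: {C, E, F, L, M, O, P}.
Ancestors of J: {B, D, E, F, J, L, N, O, P}.
Common ancestors: {E, F, L, O, P}.
Among these, L is not an ancestor of any other common ancestor — it is the merge base.

L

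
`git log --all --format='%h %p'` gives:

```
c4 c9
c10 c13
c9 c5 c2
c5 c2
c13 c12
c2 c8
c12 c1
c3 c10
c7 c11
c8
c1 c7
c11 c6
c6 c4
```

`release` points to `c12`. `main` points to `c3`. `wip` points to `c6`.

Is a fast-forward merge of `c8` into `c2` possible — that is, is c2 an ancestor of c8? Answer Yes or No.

No

A fast-forward from c2 to c8 is possible iff c2 is an ancestor of c8.
Ancestors of c8: {c8}.
c2 is not among them, so fast-forward is not possible.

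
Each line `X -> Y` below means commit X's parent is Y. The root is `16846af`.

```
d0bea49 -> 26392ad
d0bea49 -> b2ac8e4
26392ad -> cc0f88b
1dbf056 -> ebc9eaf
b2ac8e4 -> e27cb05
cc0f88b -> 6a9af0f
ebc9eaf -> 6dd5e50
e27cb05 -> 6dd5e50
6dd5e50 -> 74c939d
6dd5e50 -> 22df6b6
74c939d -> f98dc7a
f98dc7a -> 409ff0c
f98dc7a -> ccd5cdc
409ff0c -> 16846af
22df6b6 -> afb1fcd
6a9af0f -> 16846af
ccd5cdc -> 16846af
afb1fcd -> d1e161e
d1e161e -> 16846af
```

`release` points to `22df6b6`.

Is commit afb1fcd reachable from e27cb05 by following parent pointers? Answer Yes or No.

Yes

Ancestors of e27cb05 (commits reachable by following parents): {16846af, 22df6b6, 409ff0c, 6dd5e50, 74c939d, afb1fcd, ccd5cdc, d1e161e, e27cb05, f98dc7a}.
afb1fcd is in that set, so it is an ancestor of e27cb05.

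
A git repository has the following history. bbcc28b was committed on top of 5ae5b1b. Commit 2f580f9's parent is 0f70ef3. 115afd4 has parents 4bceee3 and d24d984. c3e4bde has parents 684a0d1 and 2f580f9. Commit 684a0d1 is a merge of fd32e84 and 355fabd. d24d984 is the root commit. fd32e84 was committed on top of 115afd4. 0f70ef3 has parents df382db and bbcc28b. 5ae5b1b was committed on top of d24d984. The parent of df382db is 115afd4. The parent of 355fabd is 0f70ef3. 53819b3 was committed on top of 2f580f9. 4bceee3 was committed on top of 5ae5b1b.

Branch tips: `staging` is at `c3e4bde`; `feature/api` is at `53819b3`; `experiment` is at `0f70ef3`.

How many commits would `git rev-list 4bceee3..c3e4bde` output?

9

Reachable from c3e4bde: {0f70ef3, 115afd4, 2f580f9, 355fabd, 4bceee3, 5ae5b1b, 684a0d1, bbcc28b, c3e4bde, d24d984, df382db, fd32e84}.
Reachable from 4bceee3: {4bceee3, 5ae5b1b, d24d984}.
In c3e4bde's history but not 4bceee3's: {0f70ef3, 115afd4, 2f580f9, 355fabd, 684a0d1, bbcc28b, c3e4bde, df382db, fd32e84} — 9 commits.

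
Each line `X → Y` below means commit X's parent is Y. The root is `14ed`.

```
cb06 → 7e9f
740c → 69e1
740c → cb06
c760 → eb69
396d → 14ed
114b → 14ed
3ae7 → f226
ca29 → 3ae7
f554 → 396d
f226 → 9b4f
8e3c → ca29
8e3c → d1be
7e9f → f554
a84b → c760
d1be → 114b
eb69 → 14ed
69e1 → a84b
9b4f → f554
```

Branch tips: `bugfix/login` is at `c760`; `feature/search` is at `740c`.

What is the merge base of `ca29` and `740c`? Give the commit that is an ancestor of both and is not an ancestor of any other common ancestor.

f554

Ancestors of ca29: {14ed, 396d, 3ae7, 9b4f, ca29, f226, f554}.
Ancestors of 740c: {14ed, 396d, 69e1, 740c, 7e9f, a84b, c760, cb06, eb69, f554}.
Common ancestors: {14ed, 396d, f554}.
Among these, f554 is not an ancestor of any other common ancestor — it is the merge base.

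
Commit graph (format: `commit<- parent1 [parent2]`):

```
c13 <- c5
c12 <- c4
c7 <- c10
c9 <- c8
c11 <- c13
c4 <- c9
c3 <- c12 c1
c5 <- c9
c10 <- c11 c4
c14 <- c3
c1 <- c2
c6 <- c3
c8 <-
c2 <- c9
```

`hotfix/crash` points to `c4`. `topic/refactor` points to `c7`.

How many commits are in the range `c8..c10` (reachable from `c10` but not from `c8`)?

6

Reachable from c10: {c10, c11, c13, c4, c5, c8, c9}.
Reachable from c8: {c8}.
In c10's history but not c8's: {c10, c11, c13, c4, c5, c9} — 6 commits.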